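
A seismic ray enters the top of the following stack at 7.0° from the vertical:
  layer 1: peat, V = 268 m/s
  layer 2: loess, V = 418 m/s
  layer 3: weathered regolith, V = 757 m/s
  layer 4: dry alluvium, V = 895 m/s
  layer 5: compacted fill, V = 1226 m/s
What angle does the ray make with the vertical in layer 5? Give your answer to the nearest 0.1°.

Ray parameter p = sin 7.0° / 268 = 4.5474e-04 s/m.
sin θ_5 = p·V_5 = 4.5474e-04 × 1226 = 0.5575.
θ_5 = 33.88° from the vertical.

33.9°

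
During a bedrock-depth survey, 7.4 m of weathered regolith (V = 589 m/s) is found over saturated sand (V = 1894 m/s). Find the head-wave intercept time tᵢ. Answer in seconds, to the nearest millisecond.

θ_c = arcsin(V₁/V₂) = arcsin(589/1894) = 18.12°; cos θ_c = 0.9504.
tᵢ = 2h·cos θ_c / V₁ = 2·7.4·0.9504 / 589 = 0.02388 s.

0.024 s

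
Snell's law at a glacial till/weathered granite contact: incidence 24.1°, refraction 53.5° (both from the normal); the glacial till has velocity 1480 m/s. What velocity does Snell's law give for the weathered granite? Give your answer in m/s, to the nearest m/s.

2914 m/s

sin 24.1° = 0.4083; sin 53.5° = 0.8039.
V₂ = V₁·(sin θ₂/sin θ₁) = 1480·(0.8039/0.4083) = 2913.59 m/s.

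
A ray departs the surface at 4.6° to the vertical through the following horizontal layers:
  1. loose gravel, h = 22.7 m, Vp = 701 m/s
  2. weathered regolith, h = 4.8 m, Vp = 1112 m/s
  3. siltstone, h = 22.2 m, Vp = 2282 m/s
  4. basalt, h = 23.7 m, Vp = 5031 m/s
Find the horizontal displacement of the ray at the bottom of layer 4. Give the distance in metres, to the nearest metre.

Apply Snell's law at each interface; in layer i the horizontal offset is hᵢ·tan θᵢ.
Layer 1: θ = 4.60°; offset = 22.7·tan 4.60° = 1.826 m.
Layer 2: sin θ = 1112·sin 4.6°/701 = 0.1272, θ = 7.31°; offset = 4.8·tan 7.31° = 0.616 m.
Layer 3: sin θ = 2282·sin 4.6°/701 = 0.2611, θ = 15.13°; offset = 22.2·tan 15.13° = 6.004 m.
Layer 4: sin θ = 5031·sin 4.6°/701 = 0.5756, θ = 35.14°; offset = 23.7·tan 35.14° = 16.681 m.
Total horizontal offset = 25.128 m.

25 m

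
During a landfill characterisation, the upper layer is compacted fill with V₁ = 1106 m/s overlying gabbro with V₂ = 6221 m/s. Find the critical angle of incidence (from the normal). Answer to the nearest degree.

10°

At critical incidence the refracted ray runs along the interface (θ₂ = 90°), so sin θ_c = V₁/V₂.
θ_c = arcsin(1106/6221) = arcsin 0.1778 = 10.24°.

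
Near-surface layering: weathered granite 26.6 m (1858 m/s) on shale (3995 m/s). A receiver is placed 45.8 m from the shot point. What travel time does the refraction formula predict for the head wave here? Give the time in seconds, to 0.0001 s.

θ_c = arcsin(V₁/V₂) = arcsin(1858/3995) = 27.72°, cos θ_c = 0.8853.
Intercept time tᵢ = 2h cos θ_c / V₁ = 2·26.6·0.8853/1858 = 0.02535 s.
t = x/V₂ + tᵢ = 45.8/3995 + 0.02535 = 0.03681 s.

0.0368 s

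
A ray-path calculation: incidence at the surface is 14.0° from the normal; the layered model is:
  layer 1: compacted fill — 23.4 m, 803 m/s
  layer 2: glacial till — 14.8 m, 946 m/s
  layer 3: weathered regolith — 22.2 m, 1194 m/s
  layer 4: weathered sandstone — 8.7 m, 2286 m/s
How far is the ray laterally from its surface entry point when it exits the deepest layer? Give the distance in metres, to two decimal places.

Apply Snell's law at each interface; in layer i the horizontal offset is hᵢ·tan θᵢ.
Layer 1: θ = 14.00°; offset = 23.4·tan 14.00° = 5.8343 m.
Layer 2: sin θ = 946·sin 14.0°/803 = 0.2850, θ = 16.56°; offset = 14.8·tan 16.56° = 4.4006 m.
Layer 3: sin θ = 1194·sin 14.0°/803 = 0.3597, θ = 21.08°; offset = 22.2·tan 21.08° = 8.5587 m.
Layer 4: sin θ = 2286·sin 14.0°/803 = 0.6887, θ = 43.53°; offset = 8.7·tan 43.53° = 8.2641 m.
Total horizontal offset = 27.0576 m.

27.06 m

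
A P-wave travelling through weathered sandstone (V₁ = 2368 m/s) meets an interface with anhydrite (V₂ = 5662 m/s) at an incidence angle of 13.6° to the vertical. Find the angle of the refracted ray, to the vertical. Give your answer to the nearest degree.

sin θ₁/V₁ = sin θ₂/V₂ ⇒ sin θ₂ = 5662·sin 13.6°/2368 = 5662·0.2351/2368 = 0.5622.
θ₂ = sin⁻¹(0.5622) = 34.21° (from vertical).

34°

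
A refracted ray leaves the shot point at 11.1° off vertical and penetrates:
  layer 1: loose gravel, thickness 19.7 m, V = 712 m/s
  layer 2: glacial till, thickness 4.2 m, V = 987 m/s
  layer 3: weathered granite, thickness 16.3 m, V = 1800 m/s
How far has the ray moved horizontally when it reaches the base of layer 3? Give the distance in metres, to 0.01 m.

14.11 m

p = sin θ₁/V₁ = sin 11.1°/712 = 2.7040e-04 s/m is conserved through the stack.
Layer 1: θ = 11.10°; offset = 19.7·tan 11.10° = 3.8650 m.
Layer 2: sin θ = p·987 = 0.2669 → θ = 15.48°; offset = 4.2·tan 15.48° = 1.1631 m.
Layer 3: sin θ = p·1800 = 0.4867 → θ = 29.12°; offset = 16.3·tan 29.12° = 9.0817 m.
Σ offsets = 14.1098 m.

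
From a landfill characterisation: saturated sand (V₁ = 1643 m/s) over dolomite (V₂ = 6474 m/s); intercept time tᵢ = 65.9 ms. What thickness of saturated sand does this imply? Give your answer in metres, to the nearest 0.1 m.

56.0 m

h = tᵢ·V₁·V₂ / (2·√(V₂²−V₁²)).
√(V₂²−V₁²) = √(6474² − 1643²) = 6262.0 m/s.
h = 0.0659 s × 1643 × 6474 / (2 × 6262.0) = 55.97 m.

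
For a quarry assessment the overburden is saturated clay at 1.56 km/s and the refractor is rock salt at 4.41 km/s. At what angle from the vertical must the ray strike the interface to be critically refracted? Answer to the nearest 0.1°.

20.7°

At critical incidence the refracted ray runs along the interface (θ₂ = 90°), so sin θ_c = V₁/V₂.
θ_c = arcsin(1.56/4.41) = arcsin 0.3537 = 20.72°.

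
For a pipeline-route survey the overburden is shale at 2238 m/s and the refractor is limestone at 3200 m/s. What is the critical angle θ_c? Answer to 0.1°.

At critical incidence the refracted ray runs along the interface (θ₂ = 90°), so sin θ_c = V₁/V₂.
θ_c = arcsin(2238/3200) = arcsin 0.6994 = 44.38°.

44.4°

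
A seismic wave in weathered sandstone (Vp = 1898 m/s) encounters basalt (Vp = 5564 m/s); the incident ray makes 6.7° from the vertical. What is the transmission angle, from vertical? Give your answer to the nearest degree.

20°

Snell's law: sin θ₂ = (V₂/V₁)·sin θ₁ = (5564/1898)·sin 6.7° = 0.3420.
θ₂ = arcsin 0.3420 = 20.00° from the normal.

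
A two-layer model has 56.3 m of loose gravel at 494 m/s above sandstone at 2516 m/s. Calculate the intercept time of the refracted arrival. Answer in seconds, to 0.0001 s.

tᵢ = 2h·√(V₂²−V₁²)/(V₁V₂).
√(V₂²−V₁²) = √(2516²−494²) = 2467.0 m/s.
tᵢ = 2·56.3·2467.0/(494·2516) = 0.22350 s.

0.2235 s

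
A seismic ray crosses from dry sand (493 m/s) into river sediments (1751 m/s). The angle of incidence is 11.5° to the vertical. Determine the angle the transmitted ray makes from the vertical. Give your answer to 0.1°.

Snell's law: sin θ₂ = (V₂/V₁)·sin θ₁ = (1751/493)·sin 11.5° = 0.7081.
θ₂ = sin⁻¹(0.7081) = 45.08° (from vertical).

45.1°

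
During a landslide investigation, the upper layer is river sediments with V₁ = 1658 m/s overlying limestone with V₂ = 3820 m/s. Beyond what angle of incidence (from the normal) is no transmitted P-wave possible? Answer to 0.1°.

25.7°

Critical incidence: sin θ_c = V₁/V₂ = 1658/3820 = 0.4340.
θ_c = arcsin 0.4340 = 25.72°.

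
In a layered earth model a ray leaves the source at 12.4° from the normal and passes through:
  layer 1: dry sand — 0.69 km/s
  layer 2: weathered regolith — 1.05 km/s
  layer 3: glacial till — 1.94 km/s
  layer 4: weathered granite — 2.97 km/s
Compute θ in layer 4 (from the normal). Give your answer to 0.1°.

67.6°

Snell's law across each interface conserves sin θ / V, so sin θ_4 = V_4·sin θ₁/V₁.
sin θ_4 = 2.97 × sin 12.4° / 0.69 = 0.9243.
θ_4 = arcsin 0.9243 = 67.56°.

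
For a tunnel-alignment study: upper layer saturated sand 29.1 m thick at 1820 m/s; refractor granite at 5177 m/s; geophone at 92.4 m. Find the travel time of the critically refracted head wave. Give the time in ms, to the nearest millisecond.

θ_c = arcsin(V₁/V₂) = arcsin(1820/5177) = 20.58°, cos θ_c = 0.9362.
Intercept time tᵢ = 2h cos θ_c / V₁ = 2·29.1·0.9362/1820 = 0.02994 s.
t = x/V₂ + tᵢ = 92.4/5177 + 0.02994 = 0.04778 s.

48 ms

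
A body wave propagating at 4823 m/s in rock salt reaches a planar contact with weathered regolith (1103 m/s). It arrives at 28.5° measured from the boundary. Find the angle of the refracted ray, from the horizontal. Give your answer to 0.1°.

78.4°

Angle from the normal: 90° − 28.5° = 61.5°.
Snell's law: sin θ₂ = (V₂/V₁)·sin θ₁ = (1103/4823)·sin 61.5° = 0.2010.
θ₂ = arcsin 0.2010 = 11.59° from the normal.
From the interface: 90° − 11.59° = 78.41°.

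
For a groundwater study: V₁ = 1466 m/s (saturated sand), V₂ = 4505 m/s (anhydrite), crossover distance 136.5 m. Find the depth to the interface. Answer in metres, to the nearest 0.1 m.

48.7 m

x_cross = 2h·√((V₂+V₁)/(V₂−V₁)) → h = x_cross / (2·√((V₂+V₁)/(V₂−V₁))).
√((V₂+V₁)/(V₂−V₁)) = √((4505+1466)/(4505−1466)) = 1.4017.
h = 136.5 / (2·1.4017) = 48.69 m.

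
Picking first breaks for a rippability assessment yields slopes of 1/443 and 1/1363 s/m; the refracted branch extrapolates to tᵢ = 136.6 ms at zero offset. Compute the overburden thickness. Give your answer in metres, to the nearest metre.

32 m

θ_c = arcsin(443/1363) = 18.97°; cos θ_c = 0.9457.
tᵢ = 2h cos θ_c/V₁ ⇒ h = tᵢ·V₁/(2 cos θ_c) = 0.1366·443/(2·0.9457) = 31.99 m.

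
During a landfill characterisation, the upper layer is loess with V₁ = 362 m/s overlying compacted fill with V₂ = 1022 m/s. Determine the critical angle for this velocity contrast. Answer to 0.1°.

20.7°

At critical incidence the refracted ray runs along the interface (θ₂ = 90°), so sin θ_c = V₁/V₂.
θ_c = arcsin(362/1022) = arcsin 0.3542 = 20.74°.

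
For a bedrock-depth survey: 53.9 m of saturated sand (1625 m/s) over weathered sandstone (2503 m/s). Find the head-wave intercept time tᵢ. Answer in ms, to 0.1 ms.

tᵢ = 2h·√(V₂²−V₁²)/(V₁V₂).
√(V₂²−V₁²) = √(2503²−1625²) = 1903.8 m/s.
tᵢ = 2·53.9·1903.8/(1625·2503) = 0.05046 s.

50.5 ms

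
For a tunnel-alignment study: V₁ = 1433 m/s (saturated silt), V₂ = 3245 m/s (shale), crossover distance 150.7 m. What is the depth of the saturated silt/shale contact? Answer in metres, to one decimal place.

46.9 m

h = (x_cross/2)·√((V₂−V₁)/(V₂+V₁)).
(V₂−V₁)/(V₂+V₁) = (3245−1433)/(3245+1433) = 0.3873; √ = 0.6224.
h = (150.7/2)·0.6224 = 46.90 m.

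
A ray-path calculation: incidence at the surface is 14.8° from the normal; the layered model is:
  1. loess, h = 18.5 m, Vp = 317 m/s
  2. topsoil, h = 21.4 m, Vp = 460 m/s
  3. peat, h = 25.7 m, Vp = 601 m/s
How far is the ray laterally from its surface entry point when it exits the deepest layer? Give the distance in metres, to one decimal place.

27.7 m

Ray parameter p = sin 14.8° / 317 m/s = 8.0582e-04 s/m.
Layer 1: θ = 14.80°; offset = 18.5·tan 14.80° = 4.888 m.
Layer 2: sin θ = p·460 = 0.3707 → θ = 21.76°; offset = 21.4·tan 21.76° = 8.541 m.
Layer 3: sin θ = p·601 = 0.4843 → θ = 28.97°; offset = 25.7·tan 28.97° = 14.226 m.
Σ offsets = 27.655 m.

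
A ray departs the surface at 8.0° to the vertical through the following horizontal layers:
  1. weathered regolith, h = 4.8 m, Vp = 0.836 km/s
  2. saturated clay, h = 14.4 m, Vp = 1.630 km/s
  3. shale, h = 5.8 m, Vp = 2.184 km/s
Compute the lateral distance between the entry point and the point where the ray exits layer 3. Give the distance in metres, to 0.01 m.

Apply Snell's law at each interface; in layer i the horizontal offset is hᵢ·tan θᵢ.
Layer 1: θ = 8.00°; offset = 4.8·tan 8.00° = 0.6746 m.
Layer 2: sin θ = 1.630·sin 8.0°/0.836 = 0.2714, θ = 15.74°; offset = 14.4·tan 15.74° = 4.0598 m.
Layer 3: sin θ = 2.184·sin 8.0°/0.836 = 0.3636, θ = 21.32°; offset = 5.8·tan 21.32° = 2.2637 m.
Summing the layer offsets gives 6.9981 m.

7.00 m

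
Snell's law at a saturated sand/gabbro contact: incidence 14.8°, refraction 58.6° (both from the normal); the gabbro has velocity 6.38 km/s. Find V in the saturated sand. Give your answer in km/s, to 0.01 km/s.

Snell's law: sin 14.8°/V₁ = sin 58.6°/V₂.
V₁ = V₂·sin 14.8°/sin 58.6° = 6.38 × 0.2993 = 1.91 km/s.

1.91 km/s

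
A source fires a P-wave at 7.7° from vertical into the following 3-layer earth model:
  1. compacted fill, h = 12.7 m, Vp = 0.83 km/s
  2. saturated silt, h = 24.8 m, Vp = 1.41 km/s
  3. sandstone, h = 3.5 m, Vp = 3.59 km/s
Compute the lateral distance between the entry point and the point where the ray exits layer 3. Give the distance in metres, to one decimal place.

p = sin θ₁/V₁ = sin 7.7°/0.83 = 1.6143e-01 s/km is conserved through the stack.
Layer 1: θ = 7.70°; offset = 12.7·tan 7.70° = 1.717 m.
Layer 2: sin θ = p·1.41 = 0.2276 → θ = 13.16°; offset = 24.8·tan 13.16° = 5.797 m.
Layer 3: sin θ = p·3.59 = 0.5795 → θ = 35.42°; offset = 3.5·tan 35.42° = 2.489 m.
Total horizontal offset = 10.003 m.

10.0 m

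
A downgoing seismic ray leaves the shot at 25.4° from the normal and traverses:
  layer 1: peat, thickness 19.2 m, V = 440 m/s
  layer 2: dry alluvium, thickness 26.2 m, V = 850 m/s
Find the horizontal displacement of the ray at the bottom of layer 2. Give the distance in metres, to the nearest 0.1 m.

47.9 m

Apply Snell's law at each interface; in layer i the horizontal offset is hᵢ·tan θᵢ.
Layer 1: θ = 25.40°; offset = 19.2·tan 25.40° = 9.117 m.
Layer 2: sin θ = 850·sin 25.4°/440 = 0.8286, θ = 55.96°; offset = 26.2·tan 55.96° = 38.781 m.
Σ offsets = 47.898 m.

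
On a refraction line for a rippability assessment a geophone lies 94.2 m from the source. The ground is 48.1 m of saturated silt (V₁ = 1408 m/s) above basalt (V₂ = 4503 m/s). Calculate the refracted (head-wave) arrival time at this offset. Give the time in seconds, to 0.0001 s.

0.0858 s

t = x/V₂ + 2h·√(V₂²−V₁²)/(V₁V₂).
√(V₂²−V₁²) = √(4503²−1408²) = 4277.2 m/s; delay term = 2·48.1·4277.2/(1408·4503) = 0.06490 s.
t = 94.2/4503 + 0.06490 = 0.08582 s.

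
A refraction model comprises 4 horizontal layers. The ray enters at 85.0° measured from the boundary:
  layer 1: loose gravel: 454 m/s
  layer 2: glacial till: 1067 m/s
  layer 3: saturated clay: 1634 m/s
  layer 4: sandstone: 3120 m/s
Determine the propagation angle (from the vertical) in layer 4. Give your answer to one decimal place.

From the normal: θ₁ = 90° − 85.0° = 5.0°.
Ray parameter p = sin 5.0° / 454 = 1.9197e-04 s/m.
sin θ_4 = p·V_4 = 1.9197e-04 × 3120 = 0.5990.
θ_4 = 36.80° from the vertical.

36.8°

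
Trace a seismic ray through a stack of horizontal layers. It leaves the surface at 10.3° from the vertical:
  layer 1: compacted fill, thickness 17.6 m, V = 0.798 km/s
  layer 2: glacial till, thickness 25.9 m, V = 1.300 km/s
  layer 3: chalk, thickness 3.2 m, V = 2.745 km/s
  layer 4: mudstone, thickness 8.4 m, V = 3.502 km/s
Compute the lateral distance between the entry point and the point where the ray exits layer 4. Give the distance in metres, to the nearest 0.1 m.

Apply Snell's law at each interface; in layer i the horizontal offset is hᵢ·tan θᵢ.
Layer 1: θ = 10.30°; offset = 17.6·tan 10.30° = 3.198 m.
Layer 2: sin θ = 1.300·sin 10.3°/0.798 = 0.2913, θ = 16.93°; offset = 25.9·tan 16.93° = 7.886 m.
Layer 3: sin θ = 2.745·sin 10.3°/0.798 = 0.6151, θ = 37.96°; offset = 3.2·tan 37.96° = 2.496 m.
Layer 4: sin θ = 3.502·sin 10.3°/0.798 = 0.7847, θ = 51.69°; offset = 8.4·tan 51.69° = 10.632 m.
Total horizontal offset = 24.213 m.

24.2 m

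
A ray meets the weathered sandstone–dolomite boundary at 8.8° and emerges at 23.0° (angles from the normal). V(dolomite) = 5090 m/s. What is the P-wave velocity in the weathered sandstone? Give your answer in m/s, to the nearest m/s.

sin 8.8° = 0.1530; sin 23.0° = 0.3907.
V₁ = V₂·(sin θ₁/sin θ₂) = 5090·(0.1530/0.3907) = 1992.93 m/s.

1993 m/s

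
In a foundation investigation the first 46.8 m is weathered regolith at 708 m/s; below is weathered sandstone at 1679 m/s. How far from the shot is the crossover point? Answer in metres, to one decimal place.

θ_c = arcsin(708/1679) = 24.94°, so cos θ_c = 0.9067 and tᵢ = 2h cos θ_c/V₁ = 0.1199 s.
At crossover x/V₁ = x/V₂ + tᵢ ⇒ x = tᵢ/(1/V₁ − 1/V₂) = 0.11987/(1.4124e-03 − 5.9559e-04) = 146.75 m.

146.8 m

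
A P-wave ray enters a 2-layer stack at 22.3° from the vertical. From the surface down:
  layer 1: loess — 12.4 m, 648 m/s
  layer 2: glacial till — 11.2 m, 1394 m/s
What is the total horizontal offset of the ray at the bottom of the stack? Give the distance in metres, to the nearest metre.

p = sin θ₁/V₁ = sin 22.3°/648 = 5.8558e-04 s/m is conserved through the stack.
Layer 1: θ = 22.30°; offset = 12.4·tan 22.30° = 5.086 m.
Layer 2: sin θ = p·1394 = 0.8163 → θ = 54.72°; offset = 11.2·tan 54.72° = 15.828 m.
Summing the layer offsets gives 20.913 m.

21 m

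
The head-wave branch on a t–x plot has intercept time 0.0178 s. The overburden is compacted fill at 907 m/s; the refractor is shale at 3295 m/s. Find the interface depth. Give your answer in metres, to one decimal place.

8.4 m

θ_c = arcsin(907/3295) = 15.98°; cos θ_c = 0.9614.
tᵢ = 2h cos θ_c/V₁ ⇒ h = tᵢ·V₁/(2 cos θ_c) = 0.0178·907/(2·0.9614) = 8.40 m.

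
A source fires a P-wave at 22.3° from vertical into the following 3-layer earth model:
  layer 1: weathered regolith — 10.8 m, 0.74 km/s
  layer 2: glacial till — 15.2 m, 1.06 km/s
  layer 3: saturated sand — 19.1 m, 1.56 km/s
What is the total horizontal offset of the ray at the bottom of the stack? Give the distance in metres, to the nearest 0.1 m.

Apply Snell's law at each interface; in layer i the horizontal offset is hᵢ·tan θᵢ.
Layer 1: θ = 22.30°; offset = 10.8·tan 22.30° = 4.429 m.
Layer 2: sin θ = 1.06·sin 22.3°/0.74 = 0.5435, θ = 32.93°; offset = 15.2·tan 32.93° = 9.843 m.
Layer 3: sin θ = 1.56·sin 22.3°/0.74 = 0.7999, θ = 53.12°; offset = 19.1·tan 53.12° = 25.461 m.
Total horizontal offset = 39.733 m.

39.7 m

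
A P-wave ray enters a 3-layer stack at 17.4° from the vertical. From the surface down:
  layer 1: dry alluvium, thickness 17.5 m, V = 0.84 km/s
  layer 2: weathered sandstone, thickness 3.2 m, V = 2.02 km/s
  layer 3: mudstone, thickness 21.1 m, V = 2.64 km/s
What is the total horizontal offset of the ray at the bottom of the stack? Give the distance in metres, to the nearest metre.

Apply Snell's law at each interface; in layer i the horizontal offset is hᵢ·tan θᵢ.
Layer 1: θ = 17.40°; offset = 17.5·tan 17.40° = 5.484 m.
Layer 2: sin θ = 2.02·sin 17.4°/0.84 = 0.7191, θ = 45.98°; offset = 3.2·tan 45.98° = 3.312 m.
Layer 3: sin θ = 2.64·sin 17.4°/0.84 = 0.9398, θ = 70.03°; offset = 21.1·tan 70.03° = 58.051 m.
Σ offsets = 66.847 m.

67 m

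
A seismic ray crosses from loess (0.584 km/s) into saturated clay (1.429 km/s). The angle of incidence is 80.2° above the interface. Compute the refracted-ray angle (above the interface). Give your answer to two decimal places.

Angle from the normal: 90° − 80.2° = 9.8°.
Snell's law: sin θ₂ = (V₂/V₁)·sin θ₁ = (1.429/0.584)·sin 9.8° = 0.4165.
θ₂ = sin⁻¹(0.4165) = 24.61° (from vertical).
From the interface: 90° − 24.61° = 65.39°.

65.39°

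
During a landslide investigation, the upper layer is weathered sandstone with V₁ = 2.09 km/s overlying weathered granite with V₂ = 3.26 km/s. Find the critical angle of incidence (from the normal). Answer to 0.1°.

Critical incidence: sin θ_c = V₁/V₂ = 2.09/3.26 = 0.6411.
θ_c = arcsin 0.6411 = 39.87°.

39.9°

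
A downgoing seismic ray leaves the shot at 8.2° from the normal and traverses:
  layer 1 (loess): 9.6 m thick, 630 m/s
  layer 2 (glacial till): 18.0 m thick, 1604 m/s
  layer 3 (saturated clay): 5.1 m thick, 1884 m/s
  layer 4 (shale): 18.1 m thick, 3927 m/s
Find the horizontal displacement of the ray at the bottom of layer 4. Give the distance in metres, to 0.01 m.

Apply Snell's law at each interface; in layer i the horizontal offset is hᵢ·tan θᵢ.
Layer 1: θ = 8.20°; offset = 9.6·tan 8.20° = 1.3834 m.
Layer 2: sin θ = 1604·sin 8.2°/630 = 0.3631, θ = 21.29°; offset = 18.0·tan 21.29° = 7.0154 m.
Layer 3: sin θ = 1884·sin 8.2°/630 = 0.4265, θ = 25.25°; offset = 5.1·tan 25.25° = 2.4050 m.
Layer 4: sin θ = 3927·sin 8.2°/630 = 0.8891, θ = 62.75°; offset = 18.1·tan 62.75° = 35.1502 m.
Summing the layer offsets gives 45.9540 m.

45.95 m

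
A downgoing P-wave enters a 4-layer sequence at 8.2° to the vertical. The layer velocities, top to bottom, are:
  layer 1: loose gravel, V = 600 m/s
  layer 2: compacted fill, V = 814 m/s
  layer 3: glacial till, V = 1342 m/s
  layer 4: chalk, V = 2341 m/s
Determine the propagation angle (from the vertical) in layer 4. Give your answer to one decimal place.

Snell's law across each interface conserves sin θ / V, so sin θ_4 = V_4·sin θ₁/V₁.
sin θ_4 = 2341 × sin 8.2° / 600 = 0.5565.
θ_4 = 33.81° from the vertical.

33.8°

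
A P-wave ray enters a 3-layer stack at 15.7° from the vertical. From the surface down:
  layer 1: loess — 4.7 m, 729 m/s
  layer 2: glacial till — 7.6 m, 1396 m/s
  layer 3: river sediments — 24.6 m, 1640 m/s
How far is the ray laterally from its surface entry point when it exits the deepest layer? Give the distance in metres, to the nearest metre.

25 m

p = sin θ₁/V₁ = sin 15.7°/729 = 3.7119e-04 s/m is conserved through the stack.
Layer 1: θ = 15.70°; offset = 4.7·tan 15.70° = 1.321 m.
Layer 2: sin θ = p·1396 = 0.5182 → θ = 31.21°; offset = 7.6·tan 31.21° = 4.605 m.
Layer 3: sin θ = p·1640 = 0.6088 → θ = 37.50°; offset = 24.6·tan 37.50° = 18.876 m.
Σ offsets = 24.802 m.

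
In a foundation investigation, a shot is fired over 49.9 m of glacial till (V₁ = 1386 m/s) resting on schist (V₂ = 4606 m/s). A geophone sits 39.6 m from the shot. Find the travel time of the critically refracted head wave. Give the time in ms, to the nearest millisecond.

77 ms

θ_c = arcsin(V₁/V₂) = arcsin(1386/4606) = 17.51°, cos θ_c = 0.9537.
Intercept time tᵢ = 2h cos θ_c / V₁ = 2·49.9·0.9537/1386 = 0.06867 s.
t = x/V₂ + tᵢ = 39.6/4606 + 0.06867 = 0.07727 s.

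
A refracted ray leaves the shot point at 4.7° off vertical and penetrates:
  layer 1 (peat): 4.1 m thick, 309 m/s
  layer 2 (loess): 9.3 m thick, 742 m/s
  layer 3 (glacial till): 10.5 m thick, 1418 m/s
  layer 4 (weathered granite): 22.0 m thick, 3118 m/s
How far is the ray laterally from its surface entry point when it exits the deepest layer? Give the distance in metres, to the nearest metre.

39 m

Ray parameter p = sin 4.7° / 309 m/s = 2.6517e-04 s/m.
Layer 1: θ = 4.70°; offset = 4.1·tan 4.70° = 0.337 m.
Layer 2: sin θ = p·742 = 0.1968 → θ = 11.35°; offset = 9.3·tan 11.35° = 1.866 m.
Layer 3: sin θ = p·1418 = 0.3760 → θ = 22.09°; offset = 10.5·tan 22.09° = 4.261 m.
Layer 4: sin θ = p·3118 = 0.8268 → θ = 55.77°; offset = 22.0·tan 55.77° = 32.339 m.
Σ offsets = 38.803 m.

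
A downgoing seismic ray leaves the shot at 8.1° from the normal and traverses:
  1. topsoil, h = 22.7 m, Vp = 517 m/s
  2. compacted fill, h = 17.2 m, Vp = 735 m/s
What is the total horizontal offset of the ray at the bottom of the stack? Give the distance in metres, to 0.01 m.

6.75 m

p = sin θ₁/V₁ = sin 8.1°/517 = 2.7254e-04 s/m is conserved through the stack.
Layer 1: θ = 8.10°; offset = 22.7·tan 8.10° = 3.2307 m.
Layer 2: sin θ = p·735 = 0.2003 → θ = 11.56°; offset = 17.2·tan 11.56° = 3.5167 m.
Total horizontal offset = 6.7474 m.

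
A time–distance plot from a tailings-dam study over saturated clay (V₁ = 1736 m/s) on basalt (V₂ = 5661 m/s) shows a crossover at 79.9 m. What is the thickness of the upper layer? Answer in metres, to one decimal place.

29.1 m

h = (x_cross/2)·√((V₂−V₁)/(V₂+V₁)).
(V₂−V₁)/(V₂+V₁) = (5661−1736)/(5661+1736) = 0.5306; √ = 0.7284.
h = (79.9/2)·0.7284 = 29.10 m.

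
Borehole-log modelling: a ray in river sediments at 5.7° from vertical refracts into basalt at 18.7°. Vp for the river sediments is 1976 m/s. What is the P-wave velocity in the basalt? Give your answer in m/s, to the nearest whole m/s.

sin 5.7° = 0.0993; sin 18.7° = 0.3206.
V₂ = V₁·(sin θ₂/sin θ₁) = 1976·(0.3206/0.0993) = 6378.70 m/s.

6379 m/s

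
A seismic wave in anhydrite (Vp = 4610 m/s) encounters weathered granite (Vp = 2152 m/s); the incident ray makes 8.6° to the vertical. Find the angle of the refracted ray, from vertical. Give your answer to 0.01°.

Snell's law: sin θ₂ = (V₂/V₁)·sin θ₁ = (2152/4610)·sin 8.6° = 0.0698.
θ₂ = arcsin 0.0698 = 4.00° from the normal.

4.00°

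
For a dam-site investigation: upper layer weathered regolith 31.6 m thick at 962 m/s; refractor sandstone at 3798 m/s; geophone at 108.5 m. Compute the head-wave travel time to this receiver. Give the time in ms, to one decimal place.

92.1 ms

θ_c = arcsin(V₁/V₂) = arcsin(962/3798) = 14.67°, cos θ_c = 0.9674.
Intercept time tᵢ = 2h cos θ_c / V₁ = 2·31.6·0.9674/962 = 0.06355 s.
t = x/V₂ + tᵢ = 108.5/3798 + 0.06355 = 0.09212 s.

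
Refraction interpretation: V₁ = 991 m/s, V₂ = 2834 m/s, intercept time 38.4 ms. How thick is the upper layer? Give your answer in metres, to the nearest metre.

20 m

θ_c = arcsin(991/2834) = 20.47°; cos θ_c = 0.9369.
tᵢ = 2h cos θ_c/V₁ ⇒ h = tᵢ·V₁/(2 cos θ_c) = 0.0384·991/(2·0.9369) = 20.31 m.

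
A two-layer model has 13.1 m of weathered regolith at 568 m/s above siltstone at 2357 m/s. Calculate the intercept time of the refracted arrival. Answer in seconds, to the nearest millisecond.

0.045 s

tᵢ = 2h·√(V₂²−V₁²)/(V₁V₂).
√(V₂²−V₁²) = √(2357²−568²) = 2287.5 m/s.
tᵢ = 2·13.1·2287.5/(568·2357) = 0.04477 s.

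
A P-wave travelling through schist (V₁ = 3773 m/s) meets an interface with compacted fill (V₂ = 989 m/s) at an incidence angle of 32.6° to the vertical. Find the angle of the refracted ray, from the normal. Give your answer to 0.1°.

sin θ₁/V₁ = sin θ₂/V₂ ⇒ sin θ₂ = 989·sin 32.6°/3773 = 989·0.5388/3773 = 0.1412.
θ₂ = arcsin 0.1412 = 8.12° from the normal.

8.1°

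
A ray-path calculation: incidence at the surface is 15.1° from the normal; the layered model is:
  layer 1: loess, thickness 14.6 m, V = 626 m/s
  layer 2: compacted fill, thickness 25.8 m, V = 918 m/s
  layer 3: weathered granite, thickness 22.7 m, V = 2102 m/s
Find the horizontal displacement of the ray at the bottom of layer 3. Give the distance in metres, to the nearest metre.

Ray parameter p = sin 15.1° / 626 m/s = 4.1614e-04 s/m.
Layer 1: θ = 15.10°; offset = 14.6·tan 15.10° = 3.939 m.
Layer 2: sin θ = p·918 = 0.3820 → θ = 22.46°; offset = 25.8·tan 22.46° = 10.665 m.
Layer 3: sin θ = p·2102 = 0.8747 → θ = 61.01°; offset = 22.7·tan 61.01° = 40.974 m.
Total horizontal offset = 55.578 m.

56 m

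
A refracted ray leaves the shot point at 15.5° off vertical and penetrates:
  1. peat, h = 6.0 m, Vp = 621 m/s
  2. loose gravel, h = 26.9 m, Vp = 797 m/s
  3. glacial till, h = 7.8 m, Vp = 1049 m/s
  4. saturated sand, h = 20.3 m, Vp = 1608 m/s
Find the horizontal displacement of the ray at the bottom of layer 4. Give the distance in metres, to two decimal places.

34.89 m

Apply Snell's law at each interface; in layer i the horizontal offset is hᵢ·tan θᵢ.
Layer 1: θ = 15.50°; offset = 6.0·tan 15.50° = 1.6639 m.
Layer 2: sin θ = 797·sin 15.5°/621 = 0.3430, θ = 20.06°; offset = 26.9·tan 20.06° = 9.8219 m.
Layer 3: sin θ = 1049·sin 15.5°/621 = 0.4514, θ = 26.83°; offset = 7.8·tan 26.83° = 3.9460 m.
Layer 4: sin θ = 1608·sin 15.5°/621 = 0.6920, θ = 43.79°; offset = 20.3·tan 43.79° = 19.4582 m.
Σ offsets = 34.8900 m.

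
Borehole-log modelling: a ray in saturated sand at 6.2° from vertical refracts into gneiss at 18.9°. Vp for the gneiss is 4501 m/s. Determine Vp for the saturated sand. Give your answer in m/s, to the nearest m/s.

sin 6.2° = 0.1080; sin 18.9° = 0.3239.
V₁ = V₂·(sin θ₁/sin θ₂) = 4501·(0.1080/0.3239) = 1500.71 m/s.

1501 m/s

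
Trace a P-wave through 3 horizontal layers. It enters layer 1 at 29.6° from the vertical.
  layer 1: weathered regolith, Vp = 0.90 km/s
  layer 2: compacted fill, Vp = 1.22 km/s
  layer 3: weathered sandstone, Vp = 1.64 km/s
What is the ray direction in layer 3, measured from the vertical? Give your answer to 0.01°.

64.17°

Snell's law across each interface conserves sin θ / V, so sin θ_3 = V_3·sin θ₁/V₁.
sin θ_3 = 1.64 × sin 29.6° / 0.90 = 0.9001.
θ_3 = 64.17° from the vertical.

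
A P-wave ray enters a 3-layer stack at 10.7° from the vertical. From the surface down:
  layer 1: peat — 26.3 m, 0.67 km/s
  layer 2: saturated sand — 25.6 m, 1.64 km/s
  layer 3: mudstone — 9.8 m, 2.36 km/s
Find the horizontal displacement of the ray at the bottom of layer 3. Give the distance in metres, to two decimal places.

26.50 m

Apply Snell's law at each interface; in layer i the horizontal offset is hᵢ·tan θᵢ.
Layer 1: θ = 10.70°; offset = 26.3·tan 10.70° = 4.9694 m.
Layer 2: sin θ = 1.64·sin 10.7°/0.67 = 0.4545, θ = 27.03°; offset = 25.6·tan 27.03° = 13.0611 m.
Layer 3: sin θ = 2.36·sin 10.7°/0.67 = 0.6540, θ = 40.84°; offset = 9.8·tan 40.84° = 8.4720 m.
Summing the layer offsets gives 26.5026 m.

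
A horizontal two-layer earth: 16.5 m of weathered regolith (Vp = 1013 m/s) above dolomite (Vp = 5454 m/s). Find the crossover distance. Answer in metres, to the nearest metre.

40 m

θ_c = arcsin(1013/5454) = 10.70°, so cos θ_c = 0.9826 and tᵢ = 2h cos θ_c/V₁ = 0.0320 s.
At crossover x/V₁ = x/V₂ + tᵢ ⇒ x = tᵢ/(1/V₁ − 1/V₂) = 0.03201/(9.8717e-04 − 1.8335e-04) = 39.82 m.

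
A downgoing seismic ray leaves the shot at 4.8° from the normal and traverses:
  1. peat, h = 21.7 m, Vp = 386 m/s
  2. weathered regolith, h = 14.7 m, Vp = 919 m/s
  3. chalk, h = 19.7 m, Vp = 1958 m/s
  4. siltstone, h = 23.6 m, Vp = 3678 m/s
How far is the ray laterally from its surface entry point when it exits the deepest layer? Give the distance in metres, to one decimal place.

Apply Snell's law at each interface; in layer i the horizontal offset is hᵢ·tan θᵢ.
Layer 1: θ = 4.80°; offset = 21.7·tan 4.80° = 1.822 m.
Layer 2: sin θ = 919·sin 4.8°/386 = 0.1992, θ = 11.49°; offset = 14.7·tan 11.49° = 2.988 m.
Layer 3: sin θ = 1958·sin 4.8°/386 = 0.4245, θ = 25.12°; offset = 19.7·tan 25.12° = 9.235 m.
Layer 4: sin θ = 3678·sin 4.8°/386 = 0.7973, θ = 52.88°; offset = 23.6·tan 52.88° = 31.177 m.
Total horizontal offset = 45.223 m.

45.2 m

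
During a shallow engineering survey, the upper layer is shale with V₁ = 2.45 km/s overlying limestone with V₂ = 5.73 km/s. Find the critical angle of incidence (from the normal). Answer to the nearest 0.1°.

25.3°

Critical incidence: sin θ_c = V₁/V₂ = 2.45/5.73 = 0.4276.
θ_c = arcsin 0.4276 = 25.31°.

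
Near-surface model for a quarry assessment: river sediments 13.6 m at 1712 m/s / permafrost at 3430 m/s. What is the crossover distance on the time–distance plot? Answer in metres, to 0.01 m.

x_cross = 2h·√((V₂+V₁)/(V₂−V₁)).
(V₂+V₁)/(V₂−V₁) = (3430+1712)/(3430−1712) = 2.9930; √ = 1.7300.
x_cross = 2·13.6·1.7300 = 47.06 m.

47.06 m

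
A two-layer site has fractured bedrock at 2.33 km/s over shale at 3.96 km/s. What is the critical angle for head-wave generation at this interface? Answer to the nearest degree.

36°

At critical incidence the refracted ray runs along the interface (θ₂ = 90°), so sin θ_c = V₁/V₂.
θ_c = arcsin(2.33/3.96) = arcsin 0.5884 = 36.04°.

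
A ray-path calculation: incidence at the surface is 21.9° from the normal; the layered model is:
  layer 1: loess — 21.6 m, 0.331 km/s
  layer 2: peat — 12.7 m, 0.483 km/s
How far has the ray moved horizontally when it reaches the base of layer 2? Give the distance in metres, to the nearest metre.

17 m

Apply Snell's law at each interface; in layer i the horizontal offset is hᵢ·tan θᵢ.
Layer 1: θ = 21.90°; offset = 21.6·tan 21.90° = 8.683 m.
Layer 2: sin θ = 0.483·sin 21.9°/0.331 = 0.5443, θ = 32.97°; offset = 12.7·tan 32.97° = 8.240 m.
Σ offsets = 16.923 m.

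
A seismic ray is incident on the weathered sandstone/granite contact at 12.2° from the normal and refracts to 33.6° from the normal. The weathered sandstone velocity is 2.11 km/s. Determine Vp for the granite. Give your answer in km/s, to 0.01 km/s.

Snell's law: sin 12.2°/V₁ = sin 33.6°/V₂.
V₂ = V₁·sin 33.6°/sin 12.2° = 2.11 × 2.6187 = 5.53 km/s.

5.53 km/s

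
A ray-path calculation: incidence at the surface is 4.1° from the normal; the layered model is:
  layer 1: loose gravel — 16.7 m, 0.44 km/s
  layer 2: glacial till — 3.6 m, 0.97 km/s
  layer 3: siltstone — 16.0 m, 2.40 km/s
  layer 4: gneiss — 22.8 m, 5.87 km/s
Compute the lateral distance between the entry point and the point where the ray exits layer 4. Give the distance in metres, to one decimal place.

Apply Snell's law at each interface; in layer i the horizontal offset is hᵢ·tan θᵢ.
Layer 1: θ = 4.10°; offset = 16.7·tan 4.10° = 1.197 m.
Layer 2: sin θ = 0.97·sin 4.1°/0.44 = 0.1576, θ = 9.07°; offset = 3.6·tan 9.07° = 0.575 m.
Layer 3: sin θ = 2.40·sin 4.1°/0.44 = 0.3900, θ = 22.95°; offset = 16.0·tan 22.95° = 6.776 m.
Layer 4: sin θ = 5.87·sin 4.1°/0.44 = 0.9538, θ = 72.52°; offset = 22.8·tan 72.52° = 72.417 m.
Summing the layer offsets gives 80.965 m.

81.0 m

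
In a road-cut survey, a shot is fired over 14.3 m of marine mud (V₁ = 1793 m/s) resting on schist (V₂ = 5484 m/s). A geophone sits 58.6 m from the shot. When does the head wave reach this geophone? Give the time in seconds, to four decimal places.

0.0258 s

t = x/V₂ + 2h·√(V₂²−V₁²)/(V₁V₂).
√(V₂²−V₁²) = √(5484²−1793²) = 5182.6 m/s; delay term = 2·14.3·5182.6/(1793·5484) = 0.01507 s.
t = 58.6/5484 + 0.01507 = 0.02576 s.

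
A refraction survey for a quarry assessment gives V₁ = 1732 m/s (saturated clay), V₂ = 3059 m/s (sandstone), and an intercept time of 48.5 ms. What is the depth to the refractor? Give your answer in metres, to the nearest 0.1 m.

51.0 m

θ_c = arcsin(1732/3059) = 34.49°; cos θ_c = 0.8243.
tᵢ = 2h cos θ_c/V₁ ⇒ h = tᵢ·V₁/(2 cos θ_c) = 0.0485·1732/(2·0.8243) = 50.96 m.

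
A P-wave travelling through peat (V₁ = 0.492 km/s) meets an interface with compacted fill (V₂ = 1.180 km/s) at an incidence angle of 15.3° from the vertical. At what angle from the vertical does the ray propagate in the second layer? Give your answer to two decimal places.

sin θ₁/V₁ = sin θ₂/V₂ ⇒ sin θ₂ = 1.180·sin 15.3°/0.492 = 1.180·0.2639/0.492 = 0.6329.
θ₂ = arcsin 0.6329 = 39.26° from the normal.

39.26°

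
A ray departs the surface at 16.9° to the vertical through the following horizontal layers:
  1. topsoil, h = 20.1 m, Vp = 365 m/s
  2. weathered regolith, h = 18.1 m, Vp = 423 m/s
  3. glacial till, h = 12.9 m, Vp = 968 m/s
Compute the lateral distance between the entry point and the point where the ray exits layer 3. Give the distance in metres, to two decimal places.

p = sin θ₁/V₁ = sin 16.9°/365 = 7.9644e-04 s/m is conserved through the stack.
Layer 1: θ = 16.90°; offset = 20.1·tan 16.90° = 6.1068 m.
Layer 2: sin θ = p·423 = 0.3369 → θ = 19.69°; offset = 18.1·tan 19.69° = 6.4764 m.
Layer 3: sin θ = p·968 = 0.7710 → θ = 50.44°; offset = 12.9·tan 50.44° = 15.6156 m.
Σ offsets = 28.1989 m.

28.20 m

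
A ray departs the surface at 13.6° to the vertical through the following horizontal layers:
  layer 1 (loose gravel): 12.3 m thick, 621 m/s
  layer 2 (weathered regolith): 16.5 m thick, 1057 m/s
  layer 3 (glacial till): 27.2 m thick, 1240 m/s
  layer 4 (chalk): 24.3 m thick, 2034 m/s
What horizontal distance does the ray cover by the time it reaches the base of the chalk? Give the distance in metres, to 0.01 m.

53.99 m

Apply Snell's law at each interface; in layer i the horizontal offset is hᵢ·tan θᵢ.
Layer 1: θ = 13.60°; offset = 12.3·tan 13.60° = 2.9757 m.
Layer 2: sin θ = 1057·sin 13.6°/621 = 0.4002, θ = 23.59°; offset = 16.5·tan 23.59° = 7.2062 m.
Layer 3: sin θ = 1240·sin 13.6°/621 = 0.4695, θ = 28.00°; offset = 27.2·tan 28.00° = 14.4647 m.
Layer 4: sin θ = 2034·sin 13.6°/621 = 0.7702, θ = 50.37°; offset = 24.3·tan 50.37° = 29.3420 m.
Total horizontal offset = 53.9886 m.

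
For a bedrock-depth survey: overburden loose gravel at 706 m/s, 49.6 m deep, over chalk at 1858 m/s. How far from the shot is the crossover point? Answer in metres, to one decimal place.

θ_c = arcsin(706/1858) = 22.33°, so cos θ_c = 0.9250 and tᵢ = 2h cos θ_c/V₁ = 0.1300 s.
At crossover x/V₁ = x/V₂ + tᵢ ⇒ x = tᵢ/(1/V₁ − 1/V₂) = 0.12997/(1.4164e-03 − 5.3821e-04) = 147.99 m.

148.0 m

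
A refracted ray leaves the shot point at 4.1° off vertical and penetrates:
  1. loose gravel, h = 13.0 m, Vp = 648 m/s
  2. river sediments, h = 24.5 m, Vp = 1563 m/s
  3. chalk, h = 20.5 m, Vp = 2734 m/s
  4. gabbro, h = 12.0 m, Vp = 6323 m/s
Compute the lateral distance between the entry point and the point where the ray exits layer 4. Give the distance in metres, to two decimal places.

23.39 m

Ray parameter p = sin 4.1° / 648 m/s = 1.1034e-04 s/m.
Layer 1: θ = 4.10°; offset = 13.0·tan 4.10° = 0.9319 m.
Layer 2: sin θ = p·1563 = 0.1725 → θ = 9.93°; offset = 24.5·tan 9.93° = 4.2894 m.
Layer 3: sin θ = p·2734 = 0.3017 → θ = 17.56°; offset = 20.5·tan 17.56° = 6.4861 m.
Layer 4: sin θ = p·6323 = 0.6977 → θ = 44.24°; offset = 12.0·tan 44.24° = 11.6854 m.
Σ offsets = 23.3927 m.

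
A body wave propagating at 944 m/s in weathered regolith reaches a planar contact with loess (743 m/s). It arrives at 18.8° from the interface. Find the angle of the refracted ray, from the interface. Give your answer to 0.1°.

Convert to the normal: θ₁ = 90° − 18.8° = 71.2°.
Snell's law: sin θ₂ = (V₂/V₁)·sin θ₁ = (743/944)·sin 71.2° = 0.7451.
θ₂ = sin⁻¹(0.7451) = 48.17° (from vertical).
From the interface: 90° − 48.17° = 41.83°.

41.8°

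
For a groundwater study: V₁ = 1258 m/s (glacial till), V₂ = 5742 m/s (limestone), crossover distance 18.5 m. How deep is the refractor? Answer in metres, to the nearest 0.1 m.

h = (x_cross/2)·√((V₂−V₁)/(V₂+V₁)).
(V₂−V₁)/(V₂+V₁) = (5742−1258)/(5742+1258) = 0.6406; √ = 0.8004.
h = (18.5/2)·0.8004 = 7.40 m.

7.4 m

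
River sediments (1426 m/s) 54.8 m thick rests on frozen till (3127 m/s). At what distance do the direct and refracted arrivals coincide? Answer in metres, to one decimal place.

179.3 m

x_cross = 2h·√((V₂+V₁)/(V₂−V₁)).
(V₂+V₁)/(V₂−V₁) = (3127+1426)/(3127−1426) = 2.6767; √ = 1.6361.
x_cross = 2·54.8·1.6361 = 179.31 m.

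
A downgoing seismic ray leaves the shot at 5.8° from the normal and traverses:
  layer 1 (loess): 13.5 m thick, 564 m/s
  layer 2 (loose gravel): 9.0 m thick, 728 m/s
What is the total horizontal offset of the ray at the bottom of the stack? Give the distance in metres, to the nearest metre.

Ray parameter p = sin 5.8° / 564 m/s = 1.7918e-04 s/m.
Layer 1: θ = 5.80°; offset = 13.5·tan 5.80° = 1.371 m.
Layer 2: sin θ = p·728 = 0.1304 → θ = 7.50°; offset = 9.0·tan 7.50° = 1.184 m.
Σ offsets = 2.555 m.

3 m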